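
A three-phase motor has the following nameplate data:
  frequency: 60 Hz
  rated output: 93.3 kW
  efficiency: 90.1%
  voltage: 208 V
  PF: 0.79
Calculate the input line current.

364 A

P_out = 93.3 kW = 93300 W
P_in = P_out / η = 93300 / 0.901 = 103552 W
I_L = P_in / (√3·V_L·cosφ) = 103552 / (1.732 × 208 × 0.79) = 364 A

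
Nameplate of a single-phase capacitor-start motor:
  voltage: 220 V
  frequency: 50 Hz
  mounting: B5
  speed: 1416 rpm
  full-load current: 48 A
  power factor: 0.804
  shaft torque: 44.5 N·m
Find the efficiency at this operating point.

ω = 2π × 1416/60 = 148.3 rad/s; P_out = τω = 44.5 × 148.3 = 6599 W
P_in = V·I·cosφ = 220 × 48 × 0.804 = 8490 W
η = P_out / P_in = 6599 / 8490 = 0.777 = 77.7%

77.7 %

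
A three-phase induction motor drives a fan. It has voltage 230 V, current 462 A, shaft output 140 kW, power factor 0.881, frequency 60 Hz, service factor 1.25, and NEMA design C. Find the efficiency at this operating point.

86.3 %

P_out = 140 kW = 140000 W
P_in = √3·V_L·I_L·cosφ = 1.732 × 230 × 462 × 0.881 = 162141 W
η = P_out / P_in = 140000 / 162141 = 0.863 = 86.3%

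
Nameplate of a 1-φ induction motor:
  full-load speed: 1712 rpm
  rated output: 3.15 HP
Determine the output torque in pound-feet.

9.67 lb·ft

P_out = 3.15 × 746 = 2350 W
ω = 2π × 1712/60 = 179.3 rad/s
τ = P_out/ω = 2350/179.3 = 13.11 N·m
In lb·ft: 13.11/1.356 = 9.67 lb·ft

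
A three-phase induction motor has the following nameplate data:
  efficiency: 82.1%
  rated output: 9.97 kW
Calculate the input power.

12.1 kW

P_out = 9970 W
P_in = P_out/η = 9970/0.821 = 12144 W = 12.1 kW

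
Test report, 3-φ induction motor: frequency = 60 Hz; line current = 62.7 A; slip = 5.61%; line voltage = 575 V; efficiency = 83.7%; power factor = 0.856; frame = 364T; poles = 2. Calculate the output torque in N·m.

P_in = √3·V·I·cosφ = 1.732 × 575 × 62.7 × 0.856 = 53451 W
P_out = η·P_in = 0.837 × 53451 = 44738 W
n_s = 120×60/2 = 3600 rpm; n = 3600×(1−0.0561) = 3398 rpm
ω = 2π×3398/60 = 355.8 rad/s
τ = P_out/ω = 44738/355.8 = 126 N·m

126 N·m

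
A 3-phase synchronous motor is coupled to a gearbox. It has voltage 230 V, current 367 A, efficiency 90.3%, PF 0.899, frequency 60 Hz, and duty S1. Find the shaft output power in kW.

119 kW

P_in = √3·V·I·cosφ = 1.732 × 230 × 367 × 0.899 = 131432 W
P_out = η·P_in = 0.903 × 131432 = 118683 W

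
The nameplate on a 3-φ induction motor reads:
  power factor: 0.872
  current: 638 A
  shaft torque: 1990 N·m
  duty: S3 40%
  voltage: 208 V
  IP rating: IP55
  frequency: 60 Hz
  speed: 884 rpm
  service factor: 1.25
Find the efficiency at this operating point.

91.9 %

ω = 2π × 884/60 = 92.57 rad/s; P_out = τω = 1990 × 92.57 = 184214 W
P_in = √3·V_L·I_L·cosφ = 1.732 × 208 × 638 × 0.872 = 200423 W
η = P_out / P_in = 184214 / 200423 = 0.919 = 91.9%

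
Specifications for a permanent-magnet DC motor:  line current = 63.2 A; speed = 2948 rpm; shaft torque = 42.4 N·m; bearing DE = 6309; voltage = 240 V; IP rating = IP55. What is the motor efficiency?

86.3 %

ω = 2π × 2948/60 = 308.7 rad/s; P_out = τω = 42.4 × 308.7 = 13089 W
P_in = V·I = 240 × 63.2 = 15168 W
η = P_out / P_in = 13089 / 15168 = 0.863 = 86.3%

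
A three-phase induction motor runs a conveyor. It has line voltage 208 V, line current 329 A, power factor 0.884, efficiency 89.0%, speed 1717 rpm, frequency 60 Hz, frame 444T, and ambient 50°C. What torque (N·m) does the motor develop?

P_in = √3·V·I·cosφ = 1.732 × 208 × 329 × 0.884 = 104775 W
P_out = η·P_in = 0.89 × 104775 = 93250 W
n = 1717 rpm
ω = 2π×1717/60 = 179.8 rad/s
τ = P_out/ω = 93250/179.8 = 519 N·m

519 N·m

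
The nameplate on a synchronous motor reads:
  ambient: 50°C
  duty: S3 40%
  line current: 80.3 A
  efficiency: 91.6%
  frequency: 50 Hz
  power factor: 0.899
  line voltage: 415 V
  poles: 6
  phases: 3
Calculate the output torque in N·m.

454 N·m

P_in = √3·V·I·cosφ = 1.732 × 415 × 80.3 × 0.899 = 51889 W
P_out = η·P_in = 0.916 × 51889 = 47530 W
n = n_s = 120×50/6 = 1000 rpm (synchronous)
ω = 2π×1000/60 = 104.7 rad/s
τ = P_out/ω = 47530/104.7 = 454 N·m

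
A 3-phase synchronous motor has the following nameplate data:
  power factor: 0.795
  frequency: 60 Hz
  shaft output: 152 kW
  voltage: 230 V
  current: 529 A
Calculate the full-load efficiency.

90.7 %

P_out = 152 kW = 152000 W
P_in = √3·V_L·I_L·cosφ = 1.732 × 230 × 529 × 0.795 = 167532 W
η = P_out / P_in = 152000 / 167532 = 0.907 = 90.7%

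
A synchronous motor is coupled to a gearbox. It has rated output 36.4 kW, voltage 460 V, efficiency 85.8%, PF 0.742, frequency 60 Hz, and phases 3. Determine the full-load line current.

71.8 A

P_out = 36.4 kW = 36400 W
P_in = P_out / η = 36400 / 0.858 = 42424 W
I_L = P_in / (√3·V_L·cosφ) = 42424 / (1.732 × 460 × 0.742) = 71.8 A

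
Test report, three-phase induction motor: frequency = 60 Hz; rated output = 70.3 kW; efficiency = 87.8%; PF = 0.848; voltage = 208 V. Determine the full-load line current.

P_out = 70.3 kW = 70300 W
P_in = P_out / η = 70300 / 0.878 = 80068 W
I_L = P_in / (√3·V_L·cosφ) = 80068 / (1.732 × 208 × 0.848) = 262 A

262 A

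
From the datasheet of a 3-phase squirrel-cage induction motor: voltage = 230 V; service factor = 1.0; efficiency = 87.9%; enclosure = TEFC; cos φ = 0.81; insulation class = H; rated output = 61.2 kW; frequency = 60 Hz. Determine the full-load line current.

P_out = 61.2 kW = 61200 W
P_in = P_out / η = 61200 / 0.879 = 69625 W
I_L = P_in / (√3·V_L·cosφ) = 69625 / (1.732 × 230 × 0.81) = 216 A

216 A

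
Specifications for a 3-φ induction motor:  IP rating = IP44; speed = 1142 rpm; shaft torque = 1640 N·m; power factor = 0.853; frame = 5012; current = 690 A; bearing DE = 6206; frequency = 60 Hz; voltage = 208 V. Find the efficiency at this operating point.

92.5 %

ω = 2π × 1142/60 = 119.6 rad/s; P_out = τω = 1640 × 119.6 = 196144 W
P_in = √3·V_L·I_L·cosφ = 1.732 × 208 × 690 × 0.853 = 212036 W
η = P_out / P_in = 196144 / 212036 = 0.925 = 92.5%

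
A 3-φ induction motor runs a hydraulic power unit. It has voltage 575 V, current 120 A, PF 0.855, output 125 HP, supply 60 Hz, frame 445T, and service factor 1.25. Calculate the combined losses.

P_in = √3·V·I·cosφ = 1.732×575×120×0.855 = 102179 W
P_out = 125×746 = 93250 W
Losses = P_in − P_out = 102179 − 93250 = 8929 W

8.93 kW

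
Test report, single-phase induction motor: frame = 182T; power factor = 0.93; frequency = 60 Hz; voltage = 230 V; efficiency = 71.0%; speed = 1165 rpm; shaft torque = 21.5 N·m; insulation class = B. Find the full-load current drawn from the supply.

17.3 A

ω = 2π×1165/60 = 122 rad/s; P_out = τω = 21.5 × 122 = 2623 W
P_in = P_out / η = 2623 / 0.710 = 3694 W
I = P_in / (V·cosφ) = 3694 / (230 × 0.93) = 17.3 A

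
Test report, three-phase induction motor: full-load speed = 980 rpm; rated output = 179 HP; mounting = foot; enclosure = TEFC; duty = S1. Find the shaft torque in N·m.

P_out = 179 × 746 = 133534 W
ω = 2π × 980/60 = 102.6 rad/s
τ = P_out/ω = 133534/102.6 = 1300 N·m

1300 N·m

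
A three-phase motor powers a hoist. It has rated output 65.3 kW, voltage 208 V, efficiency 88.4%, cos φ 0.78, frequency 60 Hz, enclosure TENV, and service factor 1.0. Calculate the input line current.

263 A

P_out = 65.3 kW = 65300 W
P_in = P_out / η = 65300 / 0.884 = 73869 W
I_L = P_in / (√3·V_L·cosφ) = 73869 / (1.732 × 208 × 0.78) = 263 A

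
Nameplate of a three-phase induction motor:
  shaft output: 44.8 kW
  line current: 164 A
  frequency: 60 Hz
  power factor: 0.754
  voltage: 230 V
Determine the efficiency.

90.9 %

P_out = 44.8 kW = 44800 W
P_in = √3·V_L·I_L·cosφ = 1.732 × 230 × 164 × 0.754 = 49260 W
η = P_out / P_in = 44800 / 49260 = 0.909 = 90.9%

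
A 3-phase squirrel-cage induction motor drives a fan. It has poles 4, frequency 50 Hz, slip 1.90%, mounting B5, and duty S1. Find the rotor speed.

n_s = 120f/p = 120×50/4 = 1500 rpm
n = n_s(1 − s) = 1500 × (1 − 0.019) = 1472 rpm

1472 rpm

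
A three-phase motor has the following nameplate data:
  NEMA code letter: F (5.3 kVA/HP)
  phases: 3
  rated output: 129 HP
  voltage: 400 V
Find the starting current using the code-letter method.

S_LR = 5.3 × 129 = 683.7 kVA
I_LR = S_LR/(√3·V_L) = 683700/(1.732×400) = 987 A

987 A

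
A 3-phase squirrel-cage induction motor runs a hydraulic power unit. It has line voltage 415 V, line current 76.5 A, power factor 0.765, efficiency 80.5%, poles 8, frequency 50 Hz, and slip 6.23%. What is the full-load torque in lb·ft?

P_in = √3·V·I·cosφ = 1.732 × 415 × 76.5 × 0.765 = 42065 W
P_out = η·P_in = 0.805 × 42065 = 33862 W
n_s = 120×50/8 = 750 rpm; n = 750×(1−0.0623) = 703 rpm
ω = 2π×703/60 = 73.62 rad/s
τ = P_out/ω = 33862/73.62 = 460 N·m
In lb·ft: 460/1.356 = 339 lb·ft

339 lb·ft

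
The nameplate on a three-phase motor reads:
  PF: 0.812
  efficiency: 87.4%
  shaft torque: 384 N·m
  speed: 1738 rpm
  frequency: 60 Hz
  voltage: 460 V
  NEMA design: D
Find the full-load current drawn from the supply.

ω = 2π×1738/60 = 182 rad/s; P_out = τω = 384 × 182 = 69888 W
P_in = P_out / η = 69888 / 0.874 = 79963 W
I_L = P_in / (√3·V_L·cosφ) = 79963 / (1.732 × 460 × 0.812) = 124 A

124 A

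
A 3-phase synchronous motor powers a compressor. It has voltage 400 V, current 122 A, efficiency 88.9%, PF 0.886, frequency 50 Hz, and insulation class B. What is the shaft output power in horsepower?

P_in = √3·V·I·cosφ = 1.732 × 400 × 122 × 0.886 = 74886 W
P_out = η·P_in = 0.889 × 74886 = 66574 W
= 66574/746 = 89.2 HP

89.2 HP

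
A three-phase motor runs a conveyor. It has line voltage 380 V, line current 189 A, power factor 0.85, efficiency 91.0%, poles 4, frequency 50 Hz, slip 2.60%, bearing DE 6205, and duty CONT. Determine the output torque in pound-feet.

P_in = √3·V·I·cosφ = 1.732 × 380 × 189 × 0.85 = 105733 W
P_out = η·P_in = 0.91 × 105733 = 96217 W
n_s = 120×50/4 = 1500 rpm; n = 1500×(1−0.026) = 1461 rpm
ω = 2π×1461/60 = 153 rad/s
τ = P_out/ω = 96217/153 = 628.9 N·m
In lb·ft: 628.9/1.356 = 464 lb·ft

464 lb·ft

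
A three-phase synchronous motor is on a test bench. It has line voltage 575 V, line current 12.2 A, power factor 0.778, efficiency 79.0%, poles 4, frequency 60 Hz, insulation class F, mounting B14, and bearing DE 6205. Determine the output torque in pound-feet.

29.2 lb·ft

P_in = √3·V·I·cosφ = 1.732 × 575 × 12.2 × 0.778 = 9453 W
P_out = η·P_in = 0.79 × 9453 = 7468 W
n = n_s = 120×60/4 = 1800 rpm (synchronous)
ω = 2π×1800/60 = 188.5 rad/s
τ = P_out/ω = 7468/188.5 = 39.62 N·m
In lb·ft: 39.62/1.356 = 29.2 lb·ft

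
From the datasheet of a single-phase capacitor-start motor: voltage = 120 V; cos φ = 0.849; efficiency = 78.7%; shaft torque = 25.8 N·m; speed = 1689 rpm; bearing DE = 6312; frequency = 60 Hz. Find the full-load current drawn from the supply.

56.9 A

ω = 2π×1689/60 = 176.9 rad/s; P_out = τω = 25.8 × 176.9 = 4564 W
P_in = P_out / η = 4564 / 0.787 = 5799 W
I = P_in / (V·cosφ) = 5799 / (120 × 0.849) = 56.9 A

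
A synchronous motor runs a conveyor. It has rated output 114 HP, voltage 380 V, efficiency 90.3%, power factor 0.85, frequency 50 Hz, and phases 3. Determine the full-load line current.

P_out = 114 × 746 = 85044 W
P_in = P_out / η = 85044 / 0.903 = 94179 W
I_L = P_in / (√3·V_L·cosφ) = 94179 / (1.732 × 380 × 0.85) = 168 A

168 A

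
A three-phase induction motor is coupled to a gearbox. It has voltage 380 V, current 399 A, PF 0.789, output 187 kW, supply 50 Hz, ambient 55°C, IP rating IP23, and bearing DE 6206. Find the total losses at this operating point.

20.2 kW

P_in = √3·V·I·cosφ = 1.732×380×399×0.789 = 207196 W
P_out = 187000 W
Losses = P_in − P_out = 207196 − 187000 = 20196 W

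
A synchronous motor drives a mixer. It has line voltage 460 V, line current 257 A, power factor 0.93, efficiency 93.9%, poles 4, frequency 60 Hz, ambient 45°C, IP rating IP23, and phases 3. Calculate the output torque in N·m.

P_in = √3·V·I·cosφ = 1.732 × 460 × 257 × 0.93 = 190424 W
P_out = η·P_in = 0.939 × 190424 = 178808 W
n = n_s = 120×60/4 = 1800 rpm (synchronous)
ω = 2π×1800/60 = 188.5 rad/s
τ = P_out/ω = 178808/188.5 = 949 N·m

949 N·m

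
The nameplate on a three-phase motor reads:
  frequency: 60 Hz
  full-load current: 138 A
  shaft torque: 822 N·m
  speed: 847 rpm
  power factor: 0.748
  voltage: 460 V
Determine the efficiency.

ω = 2π × 847/60 = 88.7 rad/s; P_out = τω = 822 × 88.7 = 72911 W
P_in = √3·V_L·I_L·cosφ = 1.732 × 460 × 138 × 0.748 = 82241 W
η = P_out / P_in = 72911 / 82241 = 0.887 = 88.7%

88.7 %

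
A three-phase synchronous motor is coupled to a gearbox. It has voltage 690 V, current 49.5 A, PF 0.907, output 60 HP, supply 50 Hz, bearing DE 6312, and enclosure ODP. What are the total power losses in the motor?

P_in = √3·V·I·cosφ = 1.732×690×49.5×0.907 = 53655 W
P_out = 60×746 = 44760 W
Losses = P_in − P_out = 53655 − 44760 = 8895 W

8.9 kW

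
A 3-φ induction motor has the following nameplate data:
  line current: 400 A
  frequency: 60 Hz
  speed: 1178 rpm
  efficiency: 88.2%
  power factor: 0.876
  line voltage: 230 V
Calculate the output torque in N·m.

P_in = √3·V·I·cosφ = 1.732 × 230 × 400 × 0.876 = 139585 W
P_out = η·P_in = 0.882 × 139585 = 123114 W
n = 1178 rpm
ω = 2π×1178/60 = 123.4 rad/s
τ = P_out/ω = 123114/123.4 = 998 N·m

998 N·m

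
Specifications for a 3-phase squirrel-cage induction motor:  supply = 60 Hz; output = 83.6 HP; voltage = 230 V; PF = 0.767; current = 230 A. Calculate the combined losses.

P_in = √3·V·I·cosφ = 1.732×230×230×0.767 = 70275 W
P_out = 83.6×746 = 62366 W
Losses = P_in − P_out = 70275 − 62366 = 7909 W

7.91 kW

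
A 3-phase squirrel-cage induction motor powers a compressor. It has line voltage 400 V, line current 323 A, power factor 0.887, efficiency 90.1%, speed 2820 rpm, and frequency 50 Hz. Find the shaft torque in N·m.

606 N·m

P_in = √3·V·I·cosφ = 1.732 × 400 × 323 × 0.887 = 198488 W
P_out = η·P_in = 0.901 × 198488 = 178838 W
n = 2820 rpm
ω = 2π×2820/60 = 295.3 rad/s
τ = P_out/ω = 178838/295.3 = 606 N·m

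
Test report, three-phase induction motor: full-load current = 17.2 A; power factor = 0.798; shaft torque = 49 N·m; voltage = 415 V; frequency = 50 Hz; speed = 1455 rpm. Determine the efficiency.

75.7 %

ω = 2π × 1455/60 = 152.4 rad/s; P_out = τω = 49 × 152.4 = 7468 W
P_in = √3·V_L·I_L·cosφ = 1.732 × 415 × 17.2 × 0.798 = 9866 W
η = P_out / P_in = 7468 / 9866 = 0.757 = 75.7%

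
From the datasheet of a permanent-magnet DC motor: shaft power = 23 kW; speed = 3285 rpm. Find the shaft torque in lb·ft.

49.3 lb·ft

ω = 2π × 3285/60 = 344 rad/s
τ = P/ω = 23000/344 = 66.86 N·m
In lb·ft: 66.86/1.356 = 49.3 lb·ft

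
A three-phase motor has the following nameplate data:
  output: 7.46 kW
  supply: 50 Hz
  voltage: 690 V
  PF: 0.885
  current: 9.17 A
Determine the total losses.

2.24 kW

P_in = √3·V·I·cosφ = 1.732×690×9.17×0.885 = 9699 W
P_out = 7460 W
Losses = P_in − P_out = 9699 − 7460 = 2239 W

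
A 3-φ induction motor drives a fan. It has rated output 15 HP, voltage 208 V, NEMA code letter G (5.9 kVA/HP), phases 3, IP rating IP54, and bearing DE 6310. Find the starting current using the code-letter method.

246 A

S_LR = 5.9 × 15 = 88.5 kVA
I_LR = S_LR/(√3·V_L) = 88500/(1.732×208) = 246 A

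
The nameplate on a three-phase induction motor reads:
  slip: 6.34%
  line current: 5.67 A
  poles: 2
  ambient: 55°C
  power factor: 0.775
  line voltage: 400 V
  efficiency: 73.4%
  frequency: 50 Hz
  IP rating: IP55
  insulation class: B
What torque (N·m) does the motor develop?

7.59 N·m

P_in = √3·V·I·cosφ = 1.732 × 400 × 5.67 × 0.775 = 3044 W
P_out = η·P_in = 0.734 × 3044 = 2234 W
n_s = 120×50/2 = 3000 rpm; n = 3000×(1−0.0634) = 2810 rpm
ω = 2π×2810/60 = 294.3 rad/s
τ = P_out/ω = 2234/294.3 = 7.59 N·m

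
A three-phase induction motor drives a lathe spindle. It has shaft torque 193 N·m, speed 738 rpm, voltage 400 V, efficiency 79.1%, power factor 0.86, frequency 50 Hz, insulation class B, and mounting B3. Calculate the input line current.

31.6 A

ω = 2π×738/60 = 77.28 rad/s; P_out = τω = 193 × 77.28 = 14915 W
P_in = P_out / η = 14915 / 0.791 = 18856 W
I_L = P_in / (√3·V_L·cosφ) = 18856 / (1.732 × 400 × 0.86) = 31.6 A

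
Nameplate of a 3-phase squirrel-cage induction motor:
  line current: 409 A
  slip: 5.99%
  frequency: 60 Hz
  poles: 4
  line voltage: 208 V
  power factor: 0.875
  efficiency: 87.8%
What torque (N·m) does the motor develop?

P_in = √3·V·I·cosφ = 1.732 × 208 × 409 × 0.875 = 128927 W
P_out = η·P_in = 0.878 × 128927 = 113198 W
n_s = 120×60/4 = 1800 rpm; n = 1800×(1−0.0599) = 1692 rpm
ω = 2π×1692/60 = 177.2 rad/s
τ = P_out/ω = 113198/177.2 = 639 N·m

639 N·m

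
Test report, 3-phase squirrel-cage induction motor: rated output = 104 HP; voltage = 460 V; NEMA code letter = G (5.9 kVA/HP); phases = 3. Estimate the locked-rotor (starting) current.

S_LR = 5.9 × 104 = 613.6 kVA
I_LR = S_LR/(√3·V_L) = 613600/(1.732×460) = 770 A

770 A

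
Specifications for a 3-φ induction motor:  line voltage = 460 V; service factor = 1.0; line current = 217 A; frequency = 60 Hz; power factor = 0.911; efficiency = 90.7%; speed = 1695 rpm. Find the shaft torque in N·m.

805 N·m

P_in = √3·V·I·cosφ = 1.732 × 460 × 217 × 0.911 = 157501 W
P_out = η·P_in = 0.907 × 157501 = 142853 W
n = 1695 rpm
ω = 2π×1695/60 = 177.5 rad/s
τ = P_out/ω = 142853/177.5 = 805 N·m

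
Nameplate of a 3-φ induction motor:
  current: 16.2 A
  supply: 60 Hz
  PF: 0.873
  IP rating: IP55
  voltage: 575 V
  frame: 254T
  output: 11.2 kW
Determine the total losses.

2890 W

P_in = √3·V·I·cosφ = 1.732×575×16.2×0.873 = 14085 W
P_out = 11200 W
Losses = P_in − P_out = 14085 − 11200 = 2885 W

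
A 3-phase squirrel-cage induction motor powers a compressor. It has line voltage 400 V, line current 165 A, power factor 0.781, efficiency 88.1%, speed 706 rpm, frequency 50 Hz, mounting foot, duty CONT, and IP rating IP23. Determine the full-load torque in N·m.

1060 N·m

P_in = √3·V·I·cosφ = 1.732 × 400 × 165 × 0.781 = 89278 W
P_out = η·P_in = 0.881 × 89278 = 78654 W
n = 706 rpm
ω = 2π×706/60 = 73.93 rad/s
τ = P_out/ω = 78654/73.93 = 1060 N·m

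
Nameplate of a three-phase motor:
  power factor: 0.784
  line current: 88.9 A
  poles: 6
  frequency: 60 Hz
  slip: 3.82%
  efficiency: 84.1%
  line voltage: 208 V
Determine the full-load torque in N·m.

175 N·m

P_in = √3·V·I·cosφ = 1.732 × 208 × 88.9 × 0.784 = 25109 W
P_out = η·P_in = 0.841 × 25109 = 21117 W
n_s = 120×60/6 = 1200 rpm; n = 1200×(1−0.0382) = 1154 rpm
ω = 2π×1154/60 = 120.8 rad/s
τ = P_out/ω = 21117/120.8 = 175 N·m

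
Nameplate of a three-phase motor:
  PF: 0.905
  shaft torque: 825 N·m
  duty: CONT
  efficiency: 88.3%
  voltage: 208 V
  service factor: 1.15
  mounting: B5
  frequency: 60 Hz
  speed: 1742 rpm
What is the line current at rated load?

523 A

ω = 2π×1742/60 = 182.4 rad/s; P_out = τω = 825 × 182.4 = 150480 W
P_in = P_out / η = 150480 / 0.883 = 170419 W
I_L = P_in / (√3·V_L·cosφ) = 170419 / (1.732 × 208 × 0.905) = 523 A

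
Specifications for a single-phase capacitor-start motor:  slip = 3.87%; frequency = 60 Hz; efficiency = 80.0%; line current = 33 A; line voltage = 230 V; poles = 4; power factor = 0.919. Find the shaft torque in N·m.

P_in = V·I·cosφ = 230 × 33 × 0.919 = 6975 W
P_out = η·P_in = 0.8 × 6975 = 5580 W
n_s = 120×60/4 = 1800 rpm; n = 1800×(1−0.0387) = 1730 rpm
ω = 2π×1730/60 = 181.2 rad/s
τ = P_out/ω = 5580/181.2 = 30.8 N·m

30.8 N·m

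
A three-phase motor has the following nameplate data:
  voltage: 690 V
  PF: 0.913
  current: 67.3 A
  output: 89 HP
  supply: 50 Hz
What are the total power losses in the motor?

P_in = √3·V·I·cosφ = 1.732×690×67.3×0.913 = 73432 W
P_out = 89×746 = 66394 W
Losses = P_in − P_out = 73432 − 66394 = 7038 W

7.04 kW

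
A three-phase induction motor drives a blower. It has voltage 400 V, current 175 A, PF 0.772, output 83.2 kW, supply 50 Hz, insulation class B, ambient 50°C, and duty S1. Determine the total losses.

10400 W

P_in = √3·V·I·cosφ = 1.732×400×175×0.772 = 93597 W
P_out = 83200 W
Losses = P_in − P_out = 93597 − 83200 = 10397 W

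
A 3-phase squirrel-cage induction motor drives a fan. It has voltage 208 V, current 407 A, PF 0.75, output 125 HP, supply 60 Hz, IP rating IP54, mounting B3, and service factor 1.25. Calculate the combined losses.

P_in = √3·V·I·cosφ = 1.732×208×407×0.75 = 109968 W
P_out = 125×746 = 93250 W
Losses = P_in − P_out = 109968 − 93250 = 16718 W

16.7 kW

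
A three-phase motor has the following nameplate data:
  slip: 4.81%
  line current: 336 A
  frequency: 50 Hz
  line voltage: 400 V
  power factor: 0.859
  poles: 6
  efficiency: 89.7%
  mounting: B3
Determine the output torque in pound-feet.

P_in = √3·V·I·cosφ = 1.732 × 400 × 336 × 0.859 = 199959 W
P_out = η·P_in = 0.897 × 199959 = 179363 W
n_s = 120×50/6 = 1000 rpm; n = 1000×(1−0.0481) = 952 rpm
ω = 2π×952/60 = 99.69 rad/s
τ = P_out/ω = 179363/99.69 = 1799 N·m
In lb·ft: 1799/1.356 = 1330 lb·ft

1330 lb·ft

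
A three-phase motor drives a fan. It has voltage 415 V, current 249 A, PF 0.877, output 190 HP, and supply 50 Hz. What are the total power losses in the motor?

P_in = √3·V·I·cosφ = 1.732×415×249×0.877 = 156962 W
P_out = 190×746 = 141740 W
Losses = P_in − P_out = 156962 − 141740 = 15222 W

15200 W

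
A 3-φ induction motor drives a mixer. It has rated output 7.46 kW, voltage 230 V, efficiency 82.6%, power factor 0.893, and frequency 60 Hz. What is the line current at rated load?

P_out = 7.46 kW = 7460 W
P_in = P_out / η = 7460 / 0.826 = 9031 W
I_L = P_in / (√3·V_L·cosφ) = 9031 / (1.732 × 230 × 0.893) = 25.4 A

25.4 A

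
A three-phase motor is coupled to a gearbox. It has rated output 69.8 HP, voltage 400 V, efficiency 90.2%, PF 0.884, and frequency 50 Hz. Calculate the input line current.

P_out = 69.8 × 746 = 52071 W
P_in = P_out / η = 52071 / 0.902 = 57728 W
I_L = P_in / (√3·V_L·cosφ) = 57728 / (1.732 × 400 × 0.884) = 94.3 A

94.3 A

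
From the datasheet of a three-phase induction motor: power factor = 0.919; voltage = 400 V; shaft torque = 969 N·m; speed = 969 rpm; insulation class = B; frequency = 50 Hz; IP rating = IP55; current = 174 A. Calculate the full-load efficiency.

88.8 %

ω = 2π × 969/60 = 101.5 rad/s; P_out = τω = 969 × 101.5 = 98354 W
P_in = √3·V_L·I_L·cosφ = 1.732 × 400 × 174 × 0.919 = 110783 W
η = P_out / P_in = 98354 / 110783 = 0.888 = 88.8%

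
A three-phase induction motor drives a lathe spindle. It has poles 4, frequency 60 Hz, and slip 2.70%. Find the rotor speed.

1751 rpm

n_s = 120f/p = 120×60/4 = 1800 rpm
n = n_s(1 − s) = 1800 × (1 − 0.027) = 1751 rpm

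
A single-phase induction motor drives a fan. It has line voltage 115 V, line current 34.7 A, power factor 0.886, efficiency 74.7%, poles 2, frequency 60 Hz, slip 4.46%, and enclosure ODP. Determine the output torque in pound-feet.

5.41 lb·ft

P_in = V·I·cosφ = 115 × 34.7 × 0.886 = 3536 W
P_out = η·P_in = 0.747 × 3536 = 2641 W
n_s = 120×60/2 = 3600 rpm; n = 3600×(1−0.0446) = 3439 rpm
ω = 2π×3439/60 = 360.1 rad/s
τ = P_out/ω = 2641/360.1 = 7.334 N·m
In lb·ft: 7.334/1.356 = 5.41 lb·ft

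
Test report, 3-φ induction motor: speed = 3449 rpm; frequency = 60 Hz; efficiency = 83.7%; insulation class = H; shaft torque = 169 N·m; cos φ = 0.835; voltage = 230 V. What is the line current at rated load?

ω = 2π×3449/60 = 361.2 rad/s; P_out = τω = 169 × 361.2 = 61043 W
P_in = P_out / η = 61043 / 0.837 = 72931 W
I_L = P_in / (√3·V_L·cosφ) = 72931 / (1.732 × 230 × 0.835) = 219 A

219 A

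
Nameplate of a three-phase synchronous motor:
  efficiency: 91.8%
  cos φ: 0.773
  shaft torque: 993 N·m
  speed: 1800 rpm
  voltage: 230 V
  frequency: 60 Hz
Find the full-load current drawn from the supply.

ω = 2π×1800/60 = 188.5 rad/s; P_out = τω = 993 × 188.5 = 187181 W
P_in = P_out / η = 187181 / 0.918 = 203901 W
I_L = P_in / (√3·V_L·cosφ) = 203901 / (1.732 × 230 × 0.773) = 662 A

662 A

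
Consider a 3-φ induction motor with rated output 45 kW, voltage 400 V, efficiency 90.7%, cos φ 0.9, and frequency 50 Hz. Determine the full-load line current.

79.6 A

P_out = 45 kW = 45000 W
P_in = P_out / η = 45000 / 0.907 = 49614 W
I_L = P_in / (√3·V_L·cosφ) = 49614 / (1.732 × 400 × 0.9) = 79.6 A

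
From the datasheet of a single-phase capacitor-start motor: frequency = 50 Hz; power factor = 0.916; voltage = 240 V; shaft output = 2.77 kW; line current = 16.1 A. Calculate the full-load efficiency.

78.3 %

P_out = 2.77 kW = 2770 W
P_in = V·I·cosφ = 240 × 16.1 × 0.916 = 3539 W
η = P_out / P_in = 2770 / 3539 = 0.783 = 78.3%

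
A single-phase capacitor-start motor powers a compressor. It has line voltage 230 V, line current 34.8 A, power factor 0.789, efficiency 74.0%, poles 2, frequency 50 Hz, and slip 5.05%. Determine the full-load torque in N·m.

P_in = V·I·cosφ = 230 × 34.8 × 0.789 = 6315 W
P_out = η·P_in = 0.74 × 6315 = 4673 W
n_s = 120×50/2 = 3000 rpm; n = 3000×(1−0.0505) = 2849 rpm
ω = 2π×2849/60 = 298.3 rad/s
τ = P_out/ω = 4673/298.3 = 15.7 N·m

15.7 N·m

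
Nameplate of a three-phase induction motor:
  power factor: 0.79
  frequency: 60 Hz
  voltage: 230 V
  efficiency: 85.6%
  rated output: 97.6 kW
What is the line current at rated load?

362 A

P_out = 97.6 kW = 97600 W
P_in = P_out / η = 97600 / 0.856 = 114019 W
I_L = P_in / (√3·V_L·cosφ) = 114019 / (1.732 × 230 × 0.79) = 362 A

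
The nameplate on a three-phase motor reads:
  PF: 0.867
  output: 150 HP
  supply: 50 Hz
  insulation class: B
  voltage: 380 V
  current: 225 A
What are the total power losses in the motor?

P_in = √3·V·I·cosφ = 1.732×380×225×0.867 = 128391 W
P_out = 150×746 = 111900 W
Losses = P_in − P_out = 128391 − 111900 = 16491 W

16500 W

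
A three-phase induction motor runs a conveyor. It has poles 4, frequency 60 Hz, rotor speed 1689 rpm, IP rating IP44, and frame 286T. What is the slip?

n_s = 120f/p = 120×60/4 = 1800 rpm
s = (n_s − n)/n_s = (1800 − 1689)/1800 = 0.0617

6.2 %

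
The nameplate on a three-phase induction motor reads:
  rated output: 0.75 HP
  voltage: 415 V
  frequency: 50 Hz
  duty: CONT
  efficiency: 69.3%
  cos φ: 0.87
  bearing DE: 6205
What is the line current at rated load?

P_out = 0.75 × 746 = 560 W
P_in = P_out / η = 560 / 0.693 = 808 W
I_L = P_in / (√3·V_L·cosφ) = 808 / (1.732 × 415 × 0.87) = 1.29 A

1.29 A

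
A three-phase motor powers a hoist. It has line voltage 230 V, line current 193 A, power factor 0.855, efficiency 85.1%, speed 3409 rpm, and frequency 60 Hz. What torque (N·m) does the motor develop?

P_in = √3·V·I·cosφ = 1.732 × 230 × 193 × 0.855 = 65735 W
P_out = η·P_in = 0.851 × 65735 = 55940 W
n = 3409 rpm
ω = 2π×3409/60 = 357 rad/s
τ = P_out/ω = 55940/357 = 157 N·m

157 N·m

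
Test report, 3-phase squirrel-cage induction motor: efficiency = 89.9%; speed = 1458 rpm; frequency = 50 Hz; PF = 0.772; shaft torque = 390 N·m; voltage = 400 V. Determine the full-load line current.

124 A

ω = 2π×1458/60 = 152.7 rad/s; P_out = τω = 390 × 152.7 = 59553 W
P_in = P_out / η = 59553 / 0.899 = 66244 W
I_L = P_in / (√3·V_L·cosφ) = 66244 / (1.732 × 400 × 0.772) = 124 A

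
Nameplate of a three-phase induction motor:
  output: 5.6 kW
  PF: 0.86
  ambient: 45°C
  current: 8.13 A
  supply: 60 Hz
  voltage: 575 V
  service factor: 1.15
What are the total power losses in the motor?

P_in = √3·V·I·cosφ = 1.732×575×8.13×0.86 = 6963 W
P_out = 5600 W
Losses = P_in − P_out = 6963 − 5600 = 1363 W

1.36 kW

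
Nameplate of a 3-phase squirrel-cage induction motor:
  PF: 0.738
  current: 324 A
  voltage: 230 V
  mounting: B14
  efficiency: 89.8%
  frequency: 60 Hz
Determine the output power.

P_in = √3·V·I·cosφ = 1.732 × 230 × 324 × 0.738 = 95253 W
P_out = η·P_in = 0.898 × 95253 = 85537 W

85.5 kW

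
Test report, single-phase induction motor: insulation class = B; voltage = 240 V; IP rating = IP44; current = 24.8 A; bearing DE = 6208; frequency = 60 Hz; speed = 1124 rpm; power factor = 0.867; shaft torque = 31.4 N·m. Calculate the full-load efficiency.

ω = 2π × 1124/60 = 117.7 rad/s; P_out = τω = 31.4 × 117.7 = 3696 W
P_in = V·I·cosφ = 240 × 24.8 × 0.867 = 5160 W
η = P_out / P_in = 3696 / 5160 = 0.716 = 71.6%

71.6 %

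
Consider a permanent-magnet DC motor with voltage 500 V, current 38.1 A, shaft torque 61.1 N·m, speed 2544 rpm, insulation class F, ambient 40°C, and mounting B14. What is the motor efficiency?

85.4 %

ω = 2π × 2544/60 = 266.4 rad/s; P_out = τω = 61.1 × 266.4 = 16277 W
P_in = V·I = 500 × 38.1 = 19050 W
η = P_out / P_in = 16277 / 19050 = 0.854 = 85.4%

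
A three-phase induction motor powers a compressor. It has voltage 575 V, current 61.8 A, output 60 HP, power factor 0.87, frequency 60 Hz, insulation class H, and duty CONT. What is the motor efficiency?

P_out = 60 × 746 = 44760 W
P_in = √3·V_L·I_L·cosφ = 1.732 × 575 × 61.8 × 0.87 = 53546 W
η = P_out / P_in = 44760 / 53546 = 0.836 = 83.6%

83.6 %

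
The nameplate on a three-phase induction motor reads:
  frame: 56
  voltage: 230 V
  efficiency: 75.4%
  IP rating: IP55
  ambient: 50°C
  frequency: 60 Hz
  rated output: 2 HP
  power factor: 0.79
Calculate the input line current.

6.29 A

P_out = 2 × 746 = 1492 W
P_in = P_out / η = 1492 / 0.754 = 1979 W
I_L = P_in / (√3·V_L·cosφ) = 1979 / (1.732 × 230 × 0.79) = 6.29 A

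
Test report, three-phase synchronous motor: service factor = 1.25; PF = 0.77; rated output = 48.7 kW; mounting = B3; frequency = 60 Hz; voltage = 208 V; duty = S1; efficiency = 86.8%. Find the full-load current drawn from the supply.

202 A

P_out = 48.7 kW = 48700 W
P_in = P_out / η = 48700 / 0.868 = 56106 W
I_L = P_in / (√3·V_L·cosφ) = 56106 / (1.732 × 208 × 0.77) = 202 A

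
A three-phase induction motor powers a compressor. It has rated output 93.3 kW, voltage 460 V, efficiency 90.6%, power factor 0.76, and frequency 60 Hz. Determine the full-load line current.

P_out = 93.3 kW = 93300 W
P_in = P_out / η = 93300 / 0.906 = 102980 W
I_L = P_in / (√3·V_L·cosφ) = 102980 / (1.732 × 460 × 0.76) = 170 A

170 A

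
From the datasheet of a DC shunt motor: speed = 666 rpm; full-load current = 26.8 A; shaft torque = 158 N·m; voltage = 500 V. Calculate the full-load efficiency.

82.2 %

ω = 2π × 666/60 = 69.74 rad/s; P_out = τω = 158 × 69.74 = 11019 W
P_in = V·I = 500 × 26.8 = 13400 W
η = P_out / P_in = 11019 / 13400 = 0.822 = 82.2%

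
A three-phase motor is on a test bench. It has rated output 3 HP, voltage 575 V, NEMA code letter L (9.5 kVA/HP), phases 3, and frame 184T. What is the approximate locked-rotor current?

S_LR = 9.5 × 3 = 28.5 kVA
I_LR = S_LR/(√3·V_L) = 28500/(1.732×575) = 28.6 A

28.6 A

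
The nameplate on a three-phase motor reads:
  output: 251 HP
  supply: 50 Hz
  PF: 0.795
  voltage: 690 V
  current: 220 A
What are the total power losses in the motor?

21800 W

P_in = √3·V·I·cosφ = 1.732×690×220×0.795 = 209019 W
P_out = 251×746 = 187246 W
Losses = P_in − P_out = 209019 − 187246 = 21773 W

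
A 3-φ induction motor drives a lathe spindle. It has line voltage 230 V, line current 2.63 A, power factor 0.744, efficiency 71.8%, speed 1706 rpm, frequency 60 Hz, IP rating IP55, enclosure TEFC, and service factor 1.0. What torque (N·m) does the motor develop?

P_in = √3·V·I·cosφ = 1.732 × 230 × 2.63 × 0.744 = 779 W
P_out = η·P_in = 0.718 × 779 = 559 W
n = 1706 rpm
ω = 2π×1706/60 = 178.7 rad/s
τ = P_out/ω = 559/178.7 = 3.13 N·m

3.13 N·m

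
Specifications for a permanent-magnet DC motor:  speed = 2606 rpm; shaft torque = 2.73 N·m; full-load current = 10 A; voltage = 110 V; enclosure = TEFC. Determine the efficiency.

ω = 2π × 2606/60 = 272.9 rad/s; P_out = τω = 2.73 × 272.9 = 745 W
P_in = V·I = 110 × 10 = 1100 W
η = P_out / P_in = 745 / 1100 = 0.677 = 67.7%

67.7 %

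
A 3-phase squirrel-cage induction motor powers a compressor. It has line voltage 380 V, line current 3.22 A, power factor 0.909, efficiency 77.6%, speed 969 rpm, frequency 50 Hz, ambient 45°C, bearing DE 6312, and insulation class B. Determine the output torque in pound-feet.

P_in = √3·V·I·cosφ = 1.732 × 380 × 3.22 × 0.909 = 1926 W
P_out = η·P_in = 0.776 × 1926 = 1495 W
n = 969 rpm
ω = 2π×969/60 = 101.5 rad/s
τ = P_out/ω = 1495/101.5 = 14.73 N·m
In lb·ft: 14.73/1.356 = 10.9 lb·ft

10.9 lb·ft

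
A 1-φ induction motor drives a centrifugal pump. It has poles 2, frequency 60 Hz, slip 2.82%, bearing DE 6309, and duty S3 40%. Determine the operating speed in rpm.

n_s = 120f/p = 120×60/2 = 3600 rpm
n = n_s(1 − s) = 3600 × (1 − 0.0282) = 3498 rpm

3498 rpm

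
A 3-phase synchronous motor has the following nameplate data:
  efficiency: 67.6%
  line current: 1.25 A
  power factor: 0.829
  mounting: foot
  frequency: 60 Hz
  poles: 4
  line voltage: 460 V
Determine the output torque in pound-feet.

P_in = √3·V·I·cosφ = 1.732 × 460 × 1.25 × 0.829 = 826 W
P_out = η·P_in = 0.676 × 826 = 558 W
n = n_s = 120×60/4 = 1800 rpm (synchronous)
ω = 2π×1800/60 = 188.5 rad/s
τ = P_out/ω = 558/188.5 = 2.96 N·m
In lb·ft: 2.96/1.356 = 2.18 lb·ft

2.18 lb·ft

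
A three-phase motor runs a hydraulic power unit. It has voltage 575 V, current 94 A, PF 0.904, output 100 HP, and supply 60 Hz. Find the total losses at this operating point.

P_in = √3·V·I·cosφ = 1.732×575×94×0.904 = 84628 W
P_out = 100×746 = 74600 W
Losses = P_in − P_out = 84628 − 74600 = 10028 W

10000 W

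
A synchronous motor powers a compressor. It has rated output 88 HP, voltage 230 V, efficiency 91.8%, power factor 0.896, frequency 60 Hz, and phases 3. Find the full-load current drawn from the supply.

P_out = 88 × 746 = 65648 W
P_in = P_out / η = 65648 / 0.918 = 71512 W
I_L = P_in / (√3·V_L·cosφ) = 71512 / (1.732 × 230 × 0.896) = 200 A

200 A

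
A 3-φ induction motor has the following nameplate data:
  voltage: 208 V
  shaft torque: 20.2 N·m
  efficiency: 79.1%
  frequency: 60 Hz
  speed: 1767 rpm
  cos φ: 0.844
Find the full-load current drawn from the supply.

ω = 2π×1767/60 = 185 rad/s; P_out = τω = 20.2 × 185 = 3737 W
P_in = P_out / η = 3737 / 0.791 = 4724 W
I_L = P_in / (√3·V_L·cosφ) = 4724 / (1.732 × 208 × 0.844) = 15.5 A

15.5 A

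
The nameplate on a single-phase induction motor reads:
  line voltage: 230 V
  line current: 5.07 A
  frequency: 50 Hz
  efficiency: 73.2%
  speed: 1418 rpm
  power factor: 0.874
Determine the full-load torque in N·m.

P_in = V·I·cosφ = 230 × 5.07 × 0.874 = 1019 W
P_out = η·P_in = 0.732 × 1019 = 746 W
n = 1418 rpm
ω = 2π×1418/60 = 148.5 rad/s
τ = P_out/ω = 746/148.5 = 5.02 N·m

5.02 N·m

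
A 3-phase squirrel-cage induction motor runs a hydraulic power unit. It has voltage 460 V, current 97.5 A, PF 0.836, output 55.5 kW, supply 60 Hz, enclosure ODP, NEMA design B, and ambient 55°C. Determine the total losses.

9.44 kW

P_in = √3·V·I·cosφ = 1.732×460×97.5×0.836 = 64941 W
P_out = 55500 W
Losses = P_in − P_out = 64941 − 55500 = 9441 W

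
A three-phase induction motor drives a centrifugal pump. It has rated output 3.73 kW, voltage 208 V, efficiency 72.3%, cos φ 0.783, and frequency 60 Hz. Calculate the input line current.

P_out = 3.73 kW = 3730 W
P_in = P_out / η = 3730 / 0.723 = 5159 W
I_L = P_in / (√3·V_L·cosφ) = 5159 / (1.732 × 208 × 0.783) = 18.3 A

18.3 A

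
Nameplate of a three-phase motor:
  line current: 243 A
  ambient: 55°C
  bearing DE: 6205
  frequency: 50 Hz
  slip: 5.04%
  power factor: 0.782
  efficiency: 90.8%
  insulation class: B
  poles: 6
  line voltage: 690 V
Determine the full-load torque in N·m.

P_in = √3·V·I·cosφ = 1.732 × 690 × 243 × 0.782 = 227096 W
P_out = η·P_in = 0.908 × 227096 = 206203 W
n_s = 120×50/6 = 1000 rpm; n = 1000×(1−0.0504) = 950 rpm
ω = 2π×950/60 = 99.48 rad/s
τ = P_out/ω = 206203/99.48 = 2070 N·m

2070 N·m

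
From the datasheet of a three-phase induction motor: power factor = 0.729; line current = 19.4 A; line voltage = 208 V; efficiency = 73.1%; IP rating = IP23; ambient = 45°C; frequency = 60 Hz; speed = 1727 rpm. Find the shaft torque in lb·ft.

P_in = √3·V·I·cosφ = 1.732 × 208 × 19.4 × 0.729 = 5095 W
P_out = η·P_in = 0.731 × 5095 = 3724 W
n = 1727 rpm
ω = 2π×1727/60 = 180.9 rad/s
τ = P_out/ω = 3724/180.9 = 20.59 N·m
In lb·ft: 20.59/1.356 = 15.2 lb·ft

15.2 lb·ft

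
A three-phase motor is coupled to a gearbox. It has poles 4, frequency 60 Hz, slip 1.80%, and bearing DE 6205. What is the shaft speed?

n_s = 120f/p = 120×60/4 = 1800 rpm
n = n_s(1 − s) = 1800 × (1 − 0.018) = 1768 rpm

1768 rpm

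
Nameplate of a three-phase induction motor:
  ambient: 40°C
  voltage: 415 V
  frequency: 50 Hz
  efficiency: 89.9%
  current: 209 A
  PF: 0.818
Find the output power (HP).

148 HP

P_in = √3·V·I·cosφ = 1.732 × 415 × 209 × 0.818 = 122884 W
P_out = η·P_in = 0.899 × 122884 = 110473 W
= 110473/746 = 148 HP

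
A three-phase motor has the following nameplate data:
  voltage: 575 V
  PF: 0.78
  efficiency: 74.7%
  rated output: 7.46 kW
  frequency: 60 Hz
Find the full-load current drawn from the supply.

P_out = 7.46 kW = 7460 W
P_in = P_out / η = 7460 / 0.747 = 9987 W
I_L = P_in / (√3·V_L·cosφ) = 9987 / (1.732 × 575 × 0.78) = 12.9 A

12.9 A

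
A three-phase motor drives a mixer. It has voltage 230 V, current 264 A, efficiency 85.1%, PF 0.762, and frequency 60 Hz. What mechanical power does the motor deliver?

P_in = √3·V·I·cosφ = 1.732 × 230 × 264 × 0.762 = 80137 W
P_out = η·P_in = 0.851 × 80137 = 68197 W

68.2 kW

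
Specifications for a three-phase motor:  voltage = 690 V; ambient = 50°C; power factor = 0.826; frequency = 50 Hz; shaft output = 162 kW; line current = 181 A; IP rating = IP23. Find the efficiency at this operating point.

90.7 %

P_out = 162 kW = 162000 W
P_in = √3·V_L·I_L·cosφ = 1.732 × 690 × 181 × 0.826 = 178672 W
η = P_out / P_in = 162000 / 178672 = 0.907 = 90.7%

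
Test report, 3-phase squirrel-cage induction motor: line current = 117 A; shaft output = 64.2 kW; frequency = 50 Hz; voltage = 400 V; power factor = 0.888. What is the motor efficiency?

89.2 %

P_out = 64.2 kW = 64200 W
P_in = √3·V_L·I_L·cosφ = 1.732 × 400 × 117 × 0.888 = 71979 W
η = P_out / P_in = 64200 / 71979 = 0.892 = 89.2%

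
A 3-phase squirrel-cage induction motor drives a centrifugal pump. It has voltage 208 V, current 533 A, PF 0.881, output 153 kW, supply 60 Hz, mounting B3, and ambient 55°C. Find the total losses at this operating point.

P_in = √3·V·I·cosφ = 1.732×208×533×0.881 = 169166 W
P_out = 153000 W
Losses = P_in − P_out = 169166 − 153000 = 16166 W

16200 W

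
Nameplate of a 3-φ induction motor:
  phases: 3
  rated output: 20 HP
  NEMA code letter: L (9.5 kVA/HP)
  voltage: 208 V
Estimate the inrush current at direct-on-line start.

S_LR = 9.5 × 20 = 190 kVA
I_LR = S_LR/(√3·V_L) = 190000/(1.732×208) = 527 A

527 A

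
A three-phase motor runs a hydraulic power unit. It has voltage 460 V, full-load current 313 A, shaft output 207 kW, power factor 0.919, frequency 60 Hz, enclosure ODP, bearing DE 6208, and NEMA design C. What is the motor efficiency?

90.3 %

P_out = 207 kW = 207000 W
P_in = √3·V_L·I_L·cosφ = 1.732 × 460 × 313 × 0.919 = 229174 W
η = P_out / P_in = 207000 / 229174 = 0.903 = 90.3%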